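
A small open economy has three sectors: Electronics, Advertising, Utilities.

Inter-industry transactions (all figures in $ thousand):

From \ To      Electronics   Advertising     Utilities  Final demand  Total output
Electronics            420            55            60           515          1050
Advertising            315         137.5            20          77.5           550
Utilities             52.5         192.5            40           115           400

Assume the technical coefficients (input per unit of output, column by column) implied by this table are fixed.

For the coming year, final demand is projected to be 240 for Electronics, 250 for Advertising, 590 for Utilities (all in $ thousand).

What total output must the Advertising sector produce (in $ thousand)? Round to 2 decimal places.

x_2 = 701.92

Technical coefficients a_ij = z_ij / X_j:
  a_11 = 420/1050 = 0.40, a_21 = 315/1050 = 0.30, a_31 = 52.5/1050 = 0.05
  a_12 = 55/550 = 0.10, a_22 = 137.5/550 = 0.25, a_32 = 192.5/550 = 0.35
  a_13 = 60/400 = 0.15, a_23 = 20/400 = 0.05, a_33 = 40/400 = 0.10
I − A =
  [   0.60    -0.10    -0.15]
  [  -0.30     0.75    -0.05]
  [  -0.05    -0.35     0.90]
Cofactors of I−A, C_ij = (−1)^(i+j)·(minor ij) (rows/columns in the sector order above):
  C_11 = (0.75)(0.90) − (-0.05)(-0.35) = 0.6575
  C_12 = −[(-0.30)(0.90) − (-0.05)(-0.05)] = 0.2725
  C_13 = (-0.30)(-0.35) − (0.75)(-0.05) = 0.1425
  C_21 = −[(-0.10)(0.90) − (-0.15)(-0.35)] = 0.1425
  C_22 = (0.60)(0.90) − (-0.15)(-0.05) = 0.5325
  C_23 = −[(0.60)(-0.35) − (-0.10)(-0.05)] = 0.2150
  C_31 = (-0.10)(-0.05) − (-0.15)(0.75) = 0.1175
  C_32 = −[(0.60)(-0.05) − (-0.15)(-0.30)] = 0.0750
  C_33 = (0.60)(0.75) − (-0.10)(-0.30) = 0.4200
det(I−A) = Σ_j (I−A)_1j·C_1j = (0.60)(0.6575) + (-0.10)(0.2725) + (-0.15)(0.1425) = 0.345875
adj(I−A) = Cᵀ =
  [ 0.6575   0.1425   0.1175]
  [ 0.2725   0.5325   0.0750]
  [ 0.1425   0.2150   0.4200]
(I − A)⁻¹ = adj(I−A) / det(I−A) ≈
  [   1.9010     0.4120     0.3397]
  [   0.7879     1.5396     0.2168]
  [   0.4120     0.6216     1.2143]
x = (I − A)⁻¹ d = adj(I−A)·d / det(I−A), with det(I−A) = 0.345875:
  x_1 = (0.6575·240 + 0.1425·250 + 0.1175·590) / 0.345875 = 262.75 / 0.345875 ≈ 759.67
  x_2 = (0.2725·240 + 0.5325·250 + 0.0750·590) / 0.345875 = 242.775 / 0.345875 ≈ 701.92
  x_3 = (0.1425·240 + 0.2150·250 + 0.4200·590) / 0.345875 = 335.75 / 0.345875 ≈ 970.73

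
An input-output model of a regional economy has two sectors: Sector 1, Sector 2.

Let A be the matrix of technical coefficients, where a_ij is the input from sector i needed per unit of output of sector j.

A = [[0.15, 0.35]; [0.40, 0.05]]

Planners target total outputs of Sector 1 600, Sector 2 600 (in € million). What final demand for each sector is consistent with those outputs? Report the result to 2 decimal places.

d_1 = 300.00, d_2 = 330.00

I − A =
  [   0.85    -0.35]
  [  -0.40     0.95]
d = (I − A) x:
  d_1 = (+0.85)·600 + (-0.35)·600 = 300.00
  d_2 = (-0.40)·600 + (+0.95)·600 = 330.00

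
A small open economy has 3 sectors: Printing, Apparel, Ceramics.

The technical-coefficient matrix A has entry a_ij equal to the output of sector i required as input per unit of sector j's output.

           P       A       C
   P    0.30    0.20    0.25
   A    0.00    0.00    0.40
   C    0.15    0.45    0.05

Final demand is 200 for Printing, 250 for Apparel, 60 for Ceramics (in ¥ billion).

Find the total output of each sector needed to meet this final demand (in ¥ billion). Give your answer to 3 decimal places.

x_P = 509.551, x_A = 379.316, x_C = 323.289

I − A =
  [   0.70    -0.20    -0.25]
  [   0.00     1.00    -0.40]
  [  -0.15    -0.45     0.95]
Cofactors of I−A, C_ij = (−1)^(i+j)·(minor ij) (rows/columns in the sector order above):
  C_11 = (1.00)(0.95) − (-0.40)(-0.45) = 0.7700
  C_12 = −[(0.00)(0.95) − (-0.40)(-0.15)] = 0.0600
  C_13 = (0.00)(-0.45) − (1.00)(-0.15) = 0.1500
  C_21 = −[(-0.20)(0.95) − (-0.25)(-0.45)] = 0.3025
  C_22 = (0.70)(0.95) − (-0.25)(-0.15) = 0.6275
  C_23 = −[(0.70)(-0.45) − (-0.20)(-0.15)] = 0.3450
  C_31 = (-0.20)(-0.40) − (-0.25)(1.00) = 0.3300
  C_32 = −[(0.70)(-0.40) − (-0.25)(0.00)] = 0.2800
  C_33 = (0.70)(1.00) − (-0.20)(0.00) = 0.7000
det(I−A) = Σ_j (I−A)_1j·C_1j = (0.70)(0.7700) + (-0.20)(0.0600) + (-0.25)(0.1500) = 0.4895
adj(I−A) = Cᵀ =
  [ 0.7700   0.3025   0.3300]
  [ 0.0600   0.6275   0.2800]
  [ 0.1500   0.3450   0.7000]
(I − A)⁻¹ = adj(I−A) / det(I−A) ≈
  [   1.5730     0.6180     0.6742]
  [   0.1226     1.2819     0.5720]
  [   0.3064     0.7048     1.4300]
x = (I − A)⁻¹ d = adj(I−A)·d / det(I−A), with det(I−A) = 0.4895:
  x_P = (0.7700·200 + 0.3025·250 + 0.3300·60) / 0.4895 = 249.425 / 0.4895 ≈ 509.551
  x_A = (0.0600·200 + 0.6275·250 + 0.2800·60) / 0.4895 = 185.675 / 0.4895 ≈ 379.316
  x_C = (0.1500·200 + 0.3450·250 + 0.7000·60) / 0.4895 = 158.25 / 0.4895 ≈ 323.289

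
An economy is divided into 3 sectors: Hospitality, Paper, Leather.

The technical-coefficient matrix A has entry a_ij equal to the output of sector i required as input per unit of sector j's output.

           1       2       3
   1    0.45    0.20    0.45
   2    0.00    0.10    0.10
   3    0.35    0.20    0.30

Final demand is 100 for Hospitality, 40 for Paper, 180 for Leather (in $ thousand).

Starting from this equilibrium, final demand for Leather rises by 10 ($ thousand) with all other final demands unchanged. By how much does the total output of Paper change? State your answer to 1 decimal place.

Δx_2 = 2.9

I − A =
  [   0.55    -0.20    -0.45]
  [   0.00     0.90    -0.10]
  [  -0.35    -0.20     0.70]
Cofactors of I−A, C_ij = (−1)^(i+j)·(minor ij) (rows/columns in the sector order above):
  C_11 = (0.90)(0.70) − (-0.10)(-0.20) = 0.6100
  C_12 = −[(0.00)(0.70) − (-0.10)(-0.35)] = 0.0350
  C_13 = (0.00)(-0.20) − (0.90)(-0.35) = 0.3150
  C_21 = −[(-0.20)(0.70) − (-0.45)(-0.20)] = 0.2300
  C_22 = (0.55)(0.70) − (-0.45)(-0.35) = 0.2275
  C_23 = −[(0.55)(-0.20) − (-0.20)(-0.35)] = 0.1800
  C_31 = (-0.20)(-0.10) − (-0.45)(0.90) = 0.4250
  C_32 = −[(0.55)(-0.10) − (-0.45)(0.00)] = 0.0550
  C_33 = (0.55)(0.90) − (-0.20)(0.00) = 0.4950
det(I−A) = Σ_j (I−A)_1j·C_1j = (0.55)(0.6100) + (-0.20)(0.0350) + (-0.45)(0.3150) = 0.18675
adj(I−A) = Cᵀ =
  [ 0.6100   0.2300   0.4250]
  [ 0.0350   0.2275   0.0550]
  [ 0.3150   0.1800   0.4950]
(I − A)⁻¹ = adj(I−A) / det(I−A) ≈
  [   3.2664     1.2316     2.2758]
  [   0.1874     1.2182     0.2945]
  [   1.6867     0.9639     2.6506]
Δx = (I − A)⁻¹ Δd with Δd having +10 in the Leather component and 0 elsewhere.
So Δx_2 = L_23 · (+10), where L_23 = adj(I−A)_23 / det(I−A) = 0.0550 / 0.18675.
Δx_2 = 0.0550 × (+10) / 0.18675 = 0.55 / 0.18675 ≈ 2.9.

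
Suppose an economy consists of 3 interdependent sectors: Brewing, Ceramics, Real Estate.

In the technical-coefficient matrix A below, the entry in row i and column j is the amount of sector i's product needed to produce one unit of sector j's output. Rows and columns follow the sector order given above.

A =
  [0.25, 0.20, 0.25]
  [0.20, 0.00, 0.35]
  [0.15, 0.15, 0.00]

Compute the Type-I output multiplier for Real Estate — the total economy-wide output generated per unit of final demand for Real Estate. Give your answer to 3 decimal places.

I − A =
  [   0.75    -0.20    -0.25]
  [  -0.20     1.00    -0.35]
  [  -0.15    -0.15     1.00]
Cofactors of I−A, C_ij = (−1)^(i+j)·(minor ij) (rows/columns in the sector order above):
  C_11 = (1.00)(1.00) − (-0.35)(-0.15) = 0.9475
  C_12 = −[(-0.20)(1.00) − (-0.35)(-0.15)] = 0.2525
  C_13 = (-0.20)(-0.15) − (1.00)(-0.15) = 0.1800
  C_21 = −[(-0.20)(1.00) − (-0.25)(-0.15)] = 0.2375
  C_22 = (0.75)(1.00) − (-0.25)(-0.15) = 0.7125
  C_23 = −[(0.75)(-0.15) − (-0.20)(-0.15)] = 0.1425
  C_31 = (-0.20)(-0.35) − (-0.25)(1.00) = 0.3200
  C_32 = −[(0.75)(-0.35) − (-0.25)(-0.20)] = 0.3125
  C_33 = (0.75)(1.00) − (-0.20)(-0.20) = 0.7100
det(I−A) = Σ_j (I−A)_1j·C_1j = (0.75)(0.9475) + (-0.20)(0.2525) + (-0.25)(0.1800) = 0.615125
adj(I−A) = Cᵀ =
  [ 0.9475   0.2375   0.3200]
  [ 0.2525   0.7125   0.3125]
  [ 0.1800   0.1425   0.7100]
(I − A)⁻¹ = adj(I−A) / det(I−A) ≈
  [   1.5403     0.3861     0.5202]
  [   0.4105     1.1583     0.5080]
  [   0.2926     0.2317     1.1542]
The output multiplier for sector j is the column-j sum of the Leontief inverse (I − A)⁻¹ = adj(I−A) / det(I−A).
Column 3 of adj(I−A): (0.3200, 0.3125, 0.7100); det(I−A) = 0.615125.
m_3 = (0.3200 + 0.3125 + 0.7100) / 0.615125 = 1.3425 / 0.615125 ≈ 2.182.

m_3 = 2.182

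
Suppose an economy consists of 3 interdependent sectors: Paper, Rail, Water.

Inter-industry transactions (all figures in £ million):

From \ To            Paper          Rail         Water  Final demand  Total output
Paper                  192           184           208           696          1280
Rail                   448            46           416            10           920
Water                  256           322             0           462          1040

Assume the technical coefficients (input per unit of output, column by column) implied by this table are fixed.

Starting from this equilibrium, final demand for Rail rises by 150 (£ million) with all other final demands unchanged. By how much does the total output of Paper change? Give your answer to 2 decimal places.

Δx_P = 75.00

Technical coefficients a_ij = z_ij / X_j:
  a_PP = 192/1280 = 0.15, a_RP = 448/1280 = 0.35, a_WP = 256/1280 = 0.20
  a_PR = 184/920 = 0.20, a_RR = 46/920 = 0.05, a_WR = 322/920 = 0.35
  a_PW = 208/1040 = 0.20, a_RW = 416/1040 = 0.40, a_WW = 0/1040 = 0.00
I − A =
  [   0.85    -0.20    -0.20]
  [  -0.35     0.95    -0.40]
  [  -0.20    -0.35     1.00]
Cofactors of I−A, C_ij = (−1)^(i+j)·(minor ij) (rows/columns in the sector order above):
  C_11 = (0.95)(1.00) − (-0.40)(-0.35) = 0.8100
  C_12 = −[(-0.35)(1.00) − (-0.40)(-0.20)] = 0.4300
  C_13 = (-0.35)(-0.35) − (0.95)(-0.20) = 0.3125
  C_21 = −[(-0.20)(1.00) − (-0.20)(-0.35)] = 0.2700
  C_22 = (0.85)(1.00) − (-0.20)(-0.20) = 0.8100
  C_23 = −[(0.85)(-0.35) − (-0.20)(-0.20)] = 0.3375
  C_31 = (-0.20)(-0.40) − (-0.20)(0.95) = 0.2700
  C_32 = −[(0.85)(-0.40) − (-0.20)(-0.35)] = 0.4100
  C_33 = (0.85)(0.95) − (-0.20)(-0.35) = 0.7375
det(I−A) = Σ_j (I−A)_1j·C_1j = (0.85)(0.8100) + (-0.20)(0.4300) + (-0.20)(0.3125) = 0.5400
adj(I−A) = Cᵀ =
  [ 0.8100   0.2700   0.2700]
  [ 0.4300   0.8100   0.4100]
  [ 0.3125   0.3375   0.7375]
(I − A)⁻¹ = adj(I−A) / det(I−A) ≈
  [   1.5000     0.5000     0.5000]
  [   0.7963     1.5000     0.7593]
  [   0.5787     0.6250     1.3657]
Δx = (I − A)⁻¹ Δd with Δd having +150 in the Rail component and 0 elsewhere.
So Δx_P = L_PR · (+150), where L_PR = adj(I−A)_PR / det(I−A) = 0.2700 / 0.5400.
Δx_P = 0.2700 × (+150) / 0.5400 = 40.50 / 0.5400 = 75.00.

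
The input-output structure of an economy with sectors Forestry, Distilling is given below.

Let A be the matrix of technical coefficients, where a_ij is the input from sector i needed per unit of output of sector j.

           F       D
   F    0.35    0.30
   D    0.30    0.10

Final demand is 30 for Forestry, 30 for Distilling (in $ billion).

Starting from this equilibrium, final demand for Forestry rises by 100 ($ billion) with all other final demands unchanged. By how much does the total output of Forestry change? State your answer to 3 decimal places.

I − A =
  [   0.65    -0.30]
  [  -0.30     0.90]
det(I−A) = (0.65)(0.90) − (-0.30)(-0.30) = 0.4950
adj(I−A) = [[0.90, 0.30], [0.30, 0.65]]
(I − A)⁻¹ = adj(I−A) / det(I−A) ≈
  [   1.8182     0.6061]
  [   0.6061     1.3131]
Δx = (I − A)⁻¹ Δd with Δd having +100 in the Forestry component and 0 elsewhere.
So Δx_F = L_FF · (+100), where L_FF = adj(I−A)_FF / det(I−A) = 0.90 / 0.4950.
Δx_F = 0.90 × (+100) / 0.4950 = 90.00 / 0.4950 ≈ 181.818.

Δx_F = 181.818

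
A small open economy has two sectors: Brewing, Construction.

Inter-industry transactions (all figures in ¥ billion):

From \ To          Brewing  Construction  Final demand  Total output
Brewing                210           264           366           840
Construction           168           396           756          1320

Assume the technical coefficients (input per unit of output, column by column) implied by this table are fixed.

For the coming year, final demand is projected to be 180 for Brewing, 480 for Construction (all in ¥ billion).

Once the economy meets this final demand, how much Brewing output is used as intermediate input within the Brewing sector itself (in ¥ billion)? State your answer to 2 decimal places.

Technical coefficients a_ij = z_ij / X_j:
  a_BB = 210/840 = 0.25, a_CB = 168/840 = 0.20
  a_BC = 264/1320 = 0.20, a_CC = 396/1320 = 0.30
I − A =
  [   0.75    -0.20]
  [  -0.20     0.70]
det(I−A) = (0.75)(0.70) − (-0.20)(-0.20) = 0.4850
adj(I−A) = [[0.70, 0.20], [0.20, 0.75]]
(I − A)⁻¹ = adj(I−A) / det(I−A) ≈
  [   1.4433     0.4124]
  [   0.4124     1.5464]
First solve x = (I − A)⁻¹ d = adj(I−A)·d / det(I−A); in particular x_B = (0.70·180 + 0.20·480) / 0.4850 = 222.00 / 0.4850 ≈ 457.7320.
Intermediate flow from B to B: z_BB = a_BB · x_B = 0.25 × 222.00 / 0.4850 = 55.50 / 0.4850 ≈ 114.43.

z_BB = 114.43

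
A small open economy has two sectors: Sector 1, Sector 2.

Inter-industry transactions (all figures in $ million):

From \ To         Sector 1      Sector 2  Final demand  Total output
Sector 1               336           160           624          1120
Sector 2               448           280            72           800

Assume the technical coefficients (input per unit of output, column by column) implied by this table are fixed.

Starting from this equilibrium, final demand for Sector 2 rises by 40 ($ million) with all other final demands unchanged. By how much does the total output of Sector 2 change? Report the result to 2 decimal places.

Δx_2 = 74.67

Technical coefficients a_ij = z_ij / X_j:
  a_11 = 336/1120 = 0.30, a_21 = 448/1120 = 0.40
  a_12 = 160/800 = 0.20, a_22 = 280/800 = 0.35
I − A =
  [   0.70    -0.20]
  [  -0.40     0.65]
det(I−A) = (0.70)(0.65) − (-0.20)(-0.40) = 0.3750
adj(I−A) = [[0.65, 0.20], [0.40, 0.70]]
(I − A)⁻¹ = adj(I−A) / det(I−A) ≈
  [   1.7333     0.5333]
  [   1.0667     1.8667]
Δx = (I − A)⁻¹ Δd with Δd having +40 in the Sector 2 component and 0 elsewhere.
So Δx_2 = L_22 · (+40), where L_22 = adj(I−A)_22 / det(I−A) = 0.70 / 0.3750.
Δx_2 = 0.70 × (+40) / 0.3750 = 28.00 / 0.3750 ≈ 74.67.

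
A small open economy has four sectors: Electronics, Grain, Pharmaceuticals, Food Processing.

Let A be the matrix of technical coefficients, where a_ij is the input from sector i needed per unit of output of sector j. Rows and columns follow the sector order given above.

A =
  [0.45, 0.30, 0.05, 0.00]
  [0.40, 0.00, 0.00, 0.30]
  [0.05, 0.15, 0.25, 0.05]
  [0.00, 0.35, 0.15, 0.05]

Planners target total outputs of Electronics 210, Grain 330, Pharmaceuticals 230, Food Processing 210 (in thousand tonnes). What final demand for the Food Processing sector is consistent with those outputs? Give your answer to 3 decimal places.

d_F = 49.500

I − A =
  [   0.55    -0.30    -0.05     0.00]
  [  -0.40     1.00     0.00    -0.30]
  [  -0.05    -0.15     0.75    -0.05]
  [   0.00    -0.35    -0.15     0.95]
d = (I − A) x:
  d_E = (+0.55)·210 + (-0.30)·330 + (-0.05)·230 + (+0.00)·210 = 5.000
  d_G = (-0.40)·210 + (+1.00)·330 + (+0.00)·230 + (-0.30)·210 = 183.000
  d_P = (-0.05)·210 + (-0.15)·330 + (+0.75)·230 + (-0.05)·210 = 102.000
  d_F = (+0.00)·210 + (-0.35)·330 + (-0.15)·230 + (+0.95)·210 = 49.500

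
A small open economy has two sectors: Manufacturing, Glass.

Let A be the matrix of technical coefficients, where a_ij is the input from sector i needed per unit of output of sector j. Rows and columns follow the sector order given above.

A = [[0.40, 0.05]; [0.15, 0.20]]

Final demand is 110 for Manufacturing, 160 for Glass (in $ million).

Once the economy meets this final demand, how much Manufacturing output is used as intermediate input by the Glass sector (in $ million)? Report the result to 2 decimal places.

z_12 = 11.90

I − A =
  [   0.60    -0.05]
  [  -0.15     0.80]
det(I−A) = (0.60)(0.80) − (-0.05)(-0.15) = 0.4725
adj(I−A) = [[0.80, 0.05], [0.15, 0.60]]
(I − A)⁻¹ = adj(I−A) / det(I−A) ≈
  [   1.6931     0.1058]
  [   0.3175     1.2698]
First solve x = (I − A)⁻¹ d = adj(I−A)·d / det(I−A); in particular x_2 = (0.15·110 + 0.60·160) / 0.4725 = 112.50 / 0.4725 ≈ 238.0952.
Intermediate flow from 1 to 2: z_12 = a_12 · x_2 = 0.05 × 112.50 / 0.4725 = 5.625 / 0.4725 ≈ 11.90.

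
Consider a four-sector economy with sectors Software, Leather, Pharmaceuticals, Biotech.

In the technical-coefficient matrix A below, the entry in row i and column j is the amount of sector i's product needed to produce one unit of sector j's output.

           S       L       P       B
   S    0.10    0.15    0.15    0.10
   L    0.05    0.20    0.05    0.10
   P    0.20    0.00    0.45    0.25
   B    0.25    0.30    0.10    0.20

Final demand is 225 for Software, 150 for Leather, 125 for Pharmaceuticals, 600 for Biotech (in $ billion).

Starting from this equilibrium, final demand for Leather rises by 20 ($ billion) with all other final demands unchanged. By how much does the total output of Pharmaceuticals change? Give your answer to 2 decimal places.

I − A =
  [   0.90    -0.15    -0.15    -0.10]
  [  -0.05     0.80    -0.05    -0.10]
  [  -0.20     0.00     0.55    -0.25]
  [  -0.25    -0.30    -0.10     0.80]
Compute the cofactors C_ij = (−1)^(i+j)·(3×3 minor ij) of I−A; the adjugate is their transpose:
adj(I−A) = Cᵀ =
  [ 0.311750   0.090000   0.108500   0.084125]
  [ 0.047625   0.324375   0.054000   0.063375]
  [ 0.175750   0.106875   0.517750   0.197125]
  [ 0.137250   0.163125   0.118875   0.366375]
det(I−A) = Σ_j (I−A)_1j·C_1j = (0.90)(0.311750) + (-0.15)(0.047625) + (-0.15)(0.175750) + (-0.10)(0.137250) = 0.23334375
(I − A)⁻¹ = adj(I−A) / det(I−A) ≈
  [   1.3360     0.3857     0.4650     0.3605]
  [   0.2041     1.3901     0.2314     0.2716]
  [   0.7532     0.4580     2.2188     0.8448]
  [   0.5882     0.6991     0.5094     1.5701]
Δx = (I − A)⁻¹ Δd with Δd having +20 in the Leather component and 0 elsewhere.
So Δx_P = L_PL · (+20), where L_PL = adj(I−A)_PL / det(I−A) = 0.106875 / 0.23334375.
Δx_P = 0.106875 × (+20) / 0.23334375 = 2.1375 / 0.23334375 ≈ 9.16.

Δx_P = 9.16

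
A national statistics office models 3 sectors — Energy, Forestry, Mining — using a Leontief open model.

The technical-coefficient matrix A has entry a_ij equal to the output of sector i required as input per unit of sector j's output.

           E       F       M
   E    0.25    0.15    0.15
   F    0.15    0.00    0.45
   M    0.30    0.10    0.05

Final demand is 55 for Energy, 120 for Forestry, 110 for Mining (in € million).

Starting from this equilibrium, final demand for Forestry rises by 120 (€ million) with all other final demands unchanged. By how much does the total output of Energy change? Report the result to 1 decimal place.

Δx_E = 32.0

I − A =
  [   0.75    -0.15    -0.15]
  [  -0.15     1.00    -0.45]
  [  -0.30    -0.10     0.95]
Cofactors of I−A, C_ij = (−1)^(i+j)·(minor ij) (rows/columns in the sector order above):
  C_11 = (1.00)(0.95) − (-0.45)(-0.10) = 0.9050
  C_12 = −[(-0.15)(0.95) − (-0.45)(-0.30)] = 0.2775
  C_13 = (-0.15)(-0.10) − (1.00)(-0.30) = 0.3150
  C_21 = −[(-0.15)(0.95) − (-0.15)(-0.10)] = 0.1575
  C_22 = (0.75)(0.95) − (-0.15)(-0.30) = 0.6675
  C_23 = −[(0.75)(-0.10) − (-0.15)(-0.30)] = 0.1200
  C_31 = (-0.15)(-0.45) − (-0.15)(1.00) = 0.2175
  C_32 = −[(0.75)(-0.45) − (-0.15)(-0.15)] = 0.3600
  C_33 = (0.75)(1.00) − (-0.15)(-0.15) = 0.7275
det(I−A) = Σ_j (I−A)_1j·C_1j = (0.75)(0.9050) + (-0.15)(0.2775) + (-0.15)(0.3150) = 0.589875
adj(I−A) = Cᵀ =
  [ 0.9050   0.1575   0.2175]
  [ 0.2775   0.6675   0.3600]
  [ 0.3150   0.1200   0.7275]
(I − A)⁻¹ = adj(I−A) / det(I−A) ≈
  [   1.5342     0.2670     0.3687]
  [   0.4704     1.1316     0.6103]
  [   0.5340     0.2034     1.2333]
Δx = (I − A)⁻¹ Δd with Δd having +120 in the Forestry component and 0 elsewhere.
So Δx_E = L_EF · (+120), where L_EF = adj(I−A)_EF / det(I−A) = 0.1575 / 0.589875.
Δx_E = 0.1575 × (+120) / 0.589875 = 18.90 / 0.589875 ≈ 32.0.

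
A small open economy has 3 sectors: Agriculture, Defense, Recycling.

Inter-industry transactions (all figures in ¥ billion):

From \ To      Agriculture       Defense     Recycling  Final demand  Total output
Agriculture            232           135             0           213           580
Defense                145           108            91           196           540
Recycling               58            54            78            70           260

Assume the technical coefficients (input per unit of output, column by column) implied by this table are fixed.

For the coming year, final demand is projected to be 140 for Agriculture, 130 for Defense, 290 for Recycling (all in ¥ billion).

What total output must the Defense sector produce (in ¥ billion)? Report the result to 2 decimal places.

Technical coefficients a_ij = z_ij / X_j:
  a_AA = 232/580 = 0.40, a_DA = 145/580 = 0.25, a_RA = 58/580 = 0.10
  a_AD = 135/540 = 0.25, a_DD = 108/540 = 0.20, a_RD = 54/540 = 0.10
  a_AR = 0/260 = 0.00, a_DR = 91/260 = 0.35, a_RR = 78/260 = 0.30
I − A =
  [   0.60    -0.25     0.00]
  [  -0.25     0.80    -0.35]
  [  -0.10    -0.10     0.70]
Cofactors of I−A, C_ij = (−1)^(i+j)·(minor ij) (rows/columns in the sector order above):
  C_11 = (0.80)(0.70) − (-0.35)(-0.10) = 0.5250
  C_12 = −[(-0.25)(0.70) − (-0.35)(-0.10)] = 0.2100
  C_13 = (-0.25)(-0.10) − (0.80)(-0.10) = 0.1050
  C_21 = −[(-0.25)(0.70) − (0.00)(-0.10)] = 0.1750
  C_22 = (0.60)(0.70) − (0.00)(-0.10) = 0.4200
  C_23 = −[(0.60)(-0.10) − (-0.25)(-0.10)] = 0.0850
  C_31 = (-0.25)(-0.35) − (0.00)(0.80) = 0.0875
  C_32 = −[(0.60)(-0.35) − (0.00)(-0.25)] = 0.2100
  C_33 = (0.60)(0.80) − (-0.25)(-0.25) = 0.4175
det(I−A) = Σ_j (I−A)_1j·C_1j = (0.60)(0.5250) + (-0.25)(0.2100) + (0.00)(0.1050) = 0.2625
adj(I−A) = Cᵀ =
  [ 0.5250   0.1750   0.0875]
  [ 0.2100   0.4200   0.2100]
  [ 0.1050   0.0850   0.4175]
(I − A)⁻¹ = adj(I−A) / det(I−A) ≈
  [   2.0000     0.6667     0.3333]
  [   0.8000     1.6000     0.8000]
  [   0.4000     0.3238     1.5905]
x = (I − A)⁻¹ d = adj(I−A)·d / det(I−A), with det(I−A) = 0.2625:
  x_A = (0.5250·140 + 0.1750·130 + 0.0875·290) / 0.2625 = 121.625 / 0.2625 ≈ 463.33
  x_D = (0.2100·140 + 0.4200·130 + 0.2100·290) / 0.2625 = 144.90 / 0.2625 = 552.00
  x_R = (0.1050·140 + 0.0850·130 + 0.4175·290) / 0.2625 = 146.825 / 0.2625 ≈ 559.33

x_D = 552.00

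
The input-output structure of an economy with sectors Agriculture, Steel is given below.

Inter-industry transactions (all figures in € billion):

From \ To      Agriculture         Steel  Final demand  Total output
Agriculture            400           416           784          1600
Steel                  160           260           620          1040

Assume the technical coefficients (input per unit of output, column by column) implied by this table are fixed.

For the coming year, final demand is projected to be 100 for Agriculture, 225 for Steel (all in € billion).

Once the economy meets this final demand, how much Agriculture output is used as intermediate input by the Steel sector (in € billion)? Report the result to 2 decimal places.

z_12 = 136.84

Technical coefficients a_ij = z_ij / X_j:
  a_11 = 400/1600 = 0.25, a_21 = 160/1600 = 0.10
  a_12 = 416/1040 = 0.40, a_22 = 260/1040 = 0.25
I − A =
  [   0.75    -0.40]
  [  -0.10     0.75]
det(I−A) = (0.75)(0.75) − (-0.40)(-0.10) = 0.5225
adj(I−A) = [[0.75, 0.40], [0.10, 0.75]]
(I − A)⁻¹ = adj(I−A) / det(I−A) ≈
  [   1.4354     0.7656]
  [   0.1914     1.4354]
First solve x = (I − A)⁻¹ d = adj(I−A)·d / det(I−A); in particular x_2 = (0.10·100 + 0.75·225) / 0.5225 = 178.75 / 0.5225 ≈ 342.1053.
Intermediate flow from 1 to 2: z_12 = a_12 · x_2 = 0.40 × 178.75 / 0.5225 = 71.50 / 0.5225 ≈ 136.84.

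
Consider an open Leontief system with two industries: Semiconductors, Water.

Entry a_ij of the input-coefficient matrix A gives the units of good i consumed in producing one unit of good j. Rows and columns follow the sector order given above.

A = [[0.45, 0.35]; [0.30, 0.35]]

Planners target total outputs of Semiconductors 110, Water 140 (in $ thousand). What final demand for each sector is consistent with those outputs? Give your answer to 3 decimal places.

I − A =
  [   0.55    -0.35]
  [  -0.30     0.65]
d = (I − A) x:
  d_S = (+0.55)·110 + (-0.35)·140 = 11.500
  d_W = (-0.30)·110 + (+0.65)·140 = 58.000

d_S = 11.500, d_W = 58.000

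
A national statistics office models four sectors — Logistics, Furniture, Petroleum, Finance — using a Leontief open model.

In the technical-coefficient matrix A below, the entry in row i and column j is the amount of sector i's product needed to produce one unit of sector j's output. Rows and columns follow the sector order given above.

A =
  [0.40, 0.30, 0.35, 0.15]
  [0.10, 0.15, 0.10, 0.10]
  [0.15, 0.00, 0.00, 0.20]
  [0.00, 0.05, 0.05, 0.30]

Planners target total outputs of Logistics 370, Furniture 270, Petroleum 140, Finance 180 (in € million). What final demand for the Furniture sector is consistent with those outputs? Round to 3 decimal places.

d_2 = 160.500

I − A =
  [   0.60    -0.30    -0.35    -0.15]
  [  -0.10     0.85    -0.10    -0.10]
  [  -0.15     0.00     1.00    -0.20]
  [   0.00    -0.05    -0.05     0.70]
d = (I − A) x:
  d_1 = (+0.60)·370 + (-0.30)·270 + (-0.35)·140 + (-0.15)·180 = 65.000
  d_2 = (-0.10)·370 + (+0.85)·270 + (-0.10)·140 + (-0.10)·180 = 160.500
  d_3 = (-0.15)·370 + (+0.00)·270 + (+1.00)·140 + (-0.20)·180 = 48.500
  d_4 = (+0.00)·370 + (-0.05)·270 + (-0.05)·140 + (+0.70)·180 = 105.500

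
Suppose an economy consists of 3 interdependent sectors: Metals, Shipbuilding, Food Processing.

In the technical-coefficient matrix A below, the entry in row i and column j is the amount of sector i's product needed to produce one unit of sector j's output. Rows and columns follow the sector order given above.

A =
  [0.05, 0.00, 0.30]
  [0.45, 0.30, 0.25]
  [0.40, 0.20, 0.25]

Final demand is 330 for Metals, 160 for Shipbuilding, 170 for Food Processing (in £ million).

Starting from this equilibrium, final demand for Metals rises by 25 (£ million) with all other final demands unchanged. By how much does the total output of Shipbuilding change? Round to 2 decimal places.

Δx_2 = 32.15

I − A =
  [   0.95     0.00    -0.30]
  [  -0.45     0.70    -0.25]
  [  -0.40    -0.20     0.75]
Cofactors of I−A, C_ij = (−1)^(i+j)·(minor ij) (rows/columns in the sector order above):
  C_11 = (0.70)(0.75) − (-0.25)(-0.20) = 0.4750
  C_12 = −[(-0.45)(0.75) − (-0.25)(-0.40)] = 0.4375
  C_13 = (-0.45)(-0.20) − (0.70)(-0.40) = 0.3700
  C_21 = −[(0.00)(0.75) − (-0.30)(-0.20)] = 0.0600
  C_22 = (0.95)(0.75) − (-0.30)(-0.40) = 0.5925
  C_23 = −[(0.95)(-0.20) − (0.00)(-0.40)] = 0.1900
  C_31 = (0.00)(-0.25) − (-0.30)(0.70) = 0.2100
  C_32 = −[(0.95)(-0.25) − (-0.30)(-0.45)] = 0.3725
  C_33 = (0.95)(0.70) − (0.00)(-0.45) = 0.6650
det(I−A) = Σ_j (I−A)_1j·C_1j = (0.95)(0.4750) + (0.00)(0.4375) + (-0.30)(0.3700) = 0.34025
adj(I−A) = Cᵀ =
  [ 0.4750   0.0600   0.2100]
  [ 0.4375   0.5925   0.3725]
  [ 0.3700   0.1900   0.6650]
(I − A)⁻¹ = adj(I−A) / det(I−A) ≈
  [   1.3960     0.1763     0.6172]
  [   1.2858     1.7414     1.0948]
  [   1.0874     0.5584     1.9544]
Δx = (I − A)⁻¹ Δd with Δd having +25 in the Metals component and 0 elsewhere.
So Δx_2 = L_21 · (+25), where L_21 = adj(I−A)_21 / det(I−A) = 0.4375 / 0.34025.
Δx_2 = 0.4375 × (+25) / 0.34025 = 10.9375 / 0.34025 ≈ 32.15.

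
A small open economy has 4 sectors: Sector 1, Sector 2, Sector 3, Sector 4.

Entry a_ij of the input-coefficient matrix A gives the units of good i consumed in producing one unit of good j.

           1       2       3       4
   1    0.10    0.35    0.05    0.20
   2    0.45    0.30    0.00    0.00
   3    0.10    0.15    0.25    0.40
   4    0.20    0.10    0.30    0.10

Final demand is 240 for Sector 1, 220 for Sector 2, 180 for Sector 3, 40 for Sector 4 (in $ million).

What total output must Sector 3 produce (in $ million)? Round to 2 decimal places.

x_3 = 799.01

I − A =
  [   0.90    -0.35    -0.05    -0.20]
  [  -0.45     0.70     0.00     0.00]
  [  -0.10    -0.15     0.75    -0.40]
  [  -0.20    -0.10    -0.30     0.90]
Compute the cofactors C_ij = (−1)^(i+j)·(3×3 minor ij) of I−A; the adjugate is their transpose:
adj(I−A) = Cᵀ =
  [ 0.38850   0.22700   0.07350   0.11900]
  [ 0.24975   0.45500   0.04725   0.07650]
  [ 0.19775   0.21300   0.38825   0.21650]
  [ 0.18000   0.17200   0.15100   0.34750]
det(I−A) = Σ_j (I−A)_1j·C_1j = (0.90)(0.38850) + (-0.35)(0.24975) + (-0.05)(0.19775) + (-0.20)(0.18000) = 0.21635
(I − A)⁻¹ = adj(I−A) / det(I−A) ≈
  [   1.7957     1.0492     0.3397     0.5500]
  [   1.1544     2.1031     0.2184     0.3536]
  [   0.9140     0.9845     1.7945     1.0007]
  [   0.8320     0.7950     0.6979     1.6062]
x = (I − A)⁻¹ d = adj(I−A)·d / det(I−A), with det(I−A) = 0.21635:
  x_1 = (0.38850·240 + 0.22700·220 + 0.07350·180 + 0.11900·40) / 0.21635 = 161.17 / 0.21635 ≈ 744.95
  x_2 = (0.24975·240 + 0.45500·220 + 0.04725·180 + 0.07650·40) / 0.21635 = 171.605 / 0.21635 ≈ 793.18
  x_3 = (0.19775·240 + 0.21300·220 + 0.38825·180 + 0.21650·40) / 0.21635 = 172.865 / 0.21635 ≈ 799.01
  x_4 = (0.18000·240 + 0.17200·220 + 0.15100·180 + 0.34750·40) / 0.21635 = 122.12 / 0.21635 ≈ 564.46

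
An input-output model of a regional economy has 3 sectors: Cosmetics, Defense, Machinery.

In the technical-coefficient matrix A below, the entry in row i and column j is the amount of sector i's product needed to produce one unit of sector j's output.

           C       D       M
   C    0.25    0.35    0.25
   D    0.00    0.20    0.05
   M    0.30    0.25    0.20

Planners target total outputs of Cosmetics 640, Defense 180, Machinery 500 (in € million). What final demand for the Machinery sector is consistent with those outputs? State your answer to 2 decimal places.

d_M = 163.00

I − A =
  [   0.75    -0.35    -0.25]
  [   0.00     0.80    -0.05]
  [  -0.30    -0.25     0.80]
d = (I − A) x:
  d_C = (+0.75)·640 + (-0.35)·180 + (-0.25)·500 = 292.00
  d_D = (+0.00)·640 + (+0.80)·180 + (-0.05)·500 = 119.00
  d_M = (-0.30)·640 + (-0.25)·180 + (+0.80)·500 = 163.00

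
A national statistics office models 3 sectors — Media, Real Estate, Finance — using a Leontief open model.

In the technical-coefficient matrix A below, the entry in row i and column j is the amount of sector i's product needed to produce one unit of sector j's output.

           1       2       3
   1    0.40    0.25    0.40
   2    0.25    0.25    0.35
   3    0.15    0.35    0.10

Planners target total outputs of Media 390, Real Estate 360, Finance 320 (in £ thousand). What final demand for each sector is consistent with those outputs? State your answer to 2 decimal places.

I − A =
  [   0.60    -0.25    -0.40]
  [  -0.25     0.75    -0.35]
  [  -0.15    -0.35     0.90]
d = (I − A) x:
  d_1 = (+0.60)·390 + (-0.25)·360 + (-0.40)·320 = 16.00
  d_2 = (-0.25)·390 + (+0.75)·360 + (-0.35)·320 = 60.50
  d_3 = (-0.15)·390 + (-0.35)·360 + (+0.90)·320 = 103.50

d_1 = 16.00, d_2 = 60.50, d_3 = 103.50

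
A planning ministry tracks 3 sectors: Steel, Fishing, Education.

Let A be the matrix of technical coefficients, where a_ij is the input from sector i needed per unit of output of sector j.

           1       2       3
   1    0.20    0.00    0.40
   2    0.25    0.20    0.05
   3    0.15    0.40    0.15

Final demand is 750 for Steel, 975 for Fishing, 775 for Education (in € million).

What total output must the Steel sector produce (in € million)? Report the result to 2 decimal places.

I − A =
  [   0.80     0.00    -0.40]
  [  -0.25     0.80    -0.05]
  [  -0.15    -0.40     0.85]
Cofactors of I−A, C_ij = (−1)^(i+j)·(minor ij) (rows/columns in the sector order above):
  C_11 = (0.80)(0.85) − (-0.05)(-0.40) = 0.6600
  C_12 = −[(-0.25)(0.85) − (-0.05)(-0.15)] = 0.2200
  C_13 = (-0.25)(-0.40) − (0.80)(-0.15) = 0.2200
  C_21 = −[(0.00)(0.85) − (-0.40)(-0.40)] = 0.1600
  C_22 = (0.80)(0.85) − (-0.40)(-0.15) = 0.6200
  C_23 = −[(0.80)(-0.40) − (0.00)(-0.15)] = 0.3200
  C_31 = (0.00)(-0.05) − (-0.40)(0.80) = 0.3200
  C_32 = −[(0.80)(-0.05) − (-0.40)(-0.25)] = 0.1400
  C_33 = (0.80)(0.80) − (0.00)(-0.25) = 0.6400
det(I−A) = Σ_j (I−A)_1j·C_1j = (0.80)(0.6600) + (0.00)(0.2200) + (-0.40)(0.2200) = 0.4400
adj(I−A) = Cᵀ =
  [ 0.6600   0.1600   0.3200]
  [ 0.2200   0.6200   0.1400]
  [ 0.2200   0.3200   0.6400]
(I − A)⁻¹ = adj(I−A) / det(I−A) ≈
  [   1.5000     0.3636     0.7273]
  [   0.5000     1.4091     0.3182]
  [   0.5000     0.7273     1.4545]
x = (I − A)⁻¹ d = adj(I−A)·d / det(I−A), with det(I−A) = 0.4400:
  x_1 = (0.6600·750 + 0.1600·975 + 0.3200·775) / 0.4400 = 899.00 / 0.4400 ≈ 2043.18
  x_2 = (0.2200·750 + 0.6200·975 + 0.1400·775) / 0.4400 = 878.00 / 0.4400 ≈ 1995.45
  x_3 = (0.2200·750 + 0.3200·975 + 0.6400·775) / 0.4400 = 973.00 / 0.4400 ≈ 2211.36

x_1 = 2043.18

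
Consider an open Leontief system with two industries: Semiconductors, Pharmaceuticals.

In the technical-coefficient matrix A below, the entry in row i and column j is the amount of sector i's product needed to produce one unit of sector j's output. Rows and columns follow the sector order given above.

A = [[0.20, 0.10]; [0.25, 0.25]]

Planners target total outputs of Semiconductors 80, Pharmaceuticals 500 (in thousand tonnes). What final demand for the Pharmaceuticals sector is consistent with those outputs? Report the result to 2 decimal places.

d_2 = 355.00

I − A =
  [   0.80    -0.10]
  [  -0.25     0.75]
d = (I − A) x:
  d_1 = (+0.80)·80 + (-0.10)·500 = 14.00
  d_2 = (-0.25)·80 + (+0.75)·500 = 355.00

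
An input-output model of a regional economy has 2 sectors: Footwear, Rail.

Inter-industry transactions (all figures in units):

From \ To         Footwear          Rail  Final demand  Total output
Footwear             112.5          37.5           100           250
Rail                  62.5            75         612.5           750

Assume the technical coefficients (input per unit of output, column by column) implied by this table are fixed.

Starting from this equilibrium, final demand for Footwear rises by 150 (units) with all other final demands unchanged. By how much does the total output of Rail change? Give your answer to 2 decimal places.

Technical coefficients a_ij = z_ij / X_j:
  a_FF = 112.5/250 = 0.45, a_RF = 62.5/250 = 0.25
  a_FR = 37.5/750 = 0.05, a_RR = 75/750 = 0.10
I − A =
  [   0.55    -0.05]
  [  -0.25     0.90]
det(I−A) = (0.55)(0.90) − (-0.05)(-0.25) = 0.4825
adj(I−A) = [[0.90, 0.05], [0.25, 0.55]]
(I − A)⁻¹ = adj(I−A) / det(I−A) ≈
  [   1.8653     0.1036]
  [   0.5181     1.1399]
Δx = (I − A)⁻¹ Δd with Δd having +150 in the Footwear component and 0 elsewhere.
So Δx_R = L_RF · (+150), where L_RF = adj(I−A)_RF / det(I−A) = 0.25 / 0.4825.
Δx_R = 0.25 × (+150) / 0.4825 = 37.50 / 0.4825 ≈ 77.72.

Δx_R = 77.72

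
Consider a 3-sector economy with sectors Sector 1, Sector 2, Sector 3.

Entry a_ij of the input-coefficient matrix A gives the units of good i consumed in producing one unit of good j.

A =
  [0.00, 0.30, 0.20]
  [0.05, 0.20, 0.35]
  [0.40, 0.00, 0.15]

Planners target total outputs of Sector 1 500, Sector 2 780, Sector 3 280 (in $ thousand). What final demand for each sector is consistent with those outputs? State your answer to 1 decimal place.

I − A =
  [   1.00    -0.30    -0.20]
  [  -0.05     0.80    -0.35]
  [  -0.40     0.00     0.85]
d = (I − A) x:
  d_1 = (+1.00)·500 + (-0.30)·780 + (-0.20)·280 = 210.0
  d_2 = (-0.05)·500 + (+0.80)·780 + (-0.35)·280 = 501.0
  d_3 = (-0.40)·500 + (+0.00)·780 + (+0.85)·280 = 38.0

d_1 = 210.0, d_2 = 501.0, d_3 = 38.0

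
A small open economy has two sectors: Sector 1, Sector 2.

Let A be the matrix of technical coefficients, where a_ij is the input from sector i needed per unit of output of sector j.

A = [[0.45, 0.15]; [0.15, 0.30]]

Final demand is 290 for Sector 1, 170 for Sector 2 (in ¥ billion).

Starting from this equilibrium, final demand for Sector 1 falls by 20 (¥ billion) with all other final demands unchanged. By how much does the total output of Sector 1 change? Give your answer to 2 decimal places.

I − A =
  [   0.55    -0.15]
  [  -0.15     0.70]
det(I−A) = (0.55)(0.70) − (-0.15)(-0.15) = 0.3625
adj(I−A) = [[0.70, 0.15], [0.15, 0.55]]
(I − A)⁻¹ = adj(I−A) / det(I−A) ≈
  [   1.9310     0.4138]
  [   0.4138     1.5172]
Δx = (I − A)⁻¹ Δd with Δd having -20 in the Sector 1 component and 0 elsewhere.
So Δx_1 = L_11 · (-20), where L_11 = adj(I−A)_11 / det(I−A) = 0.70 / 0.3625.
Δx_1 = 0.70 × (-20) / 0.3625 = -14.00 / 0.3625 ≈ -38.62.

Δx_1 = -38.62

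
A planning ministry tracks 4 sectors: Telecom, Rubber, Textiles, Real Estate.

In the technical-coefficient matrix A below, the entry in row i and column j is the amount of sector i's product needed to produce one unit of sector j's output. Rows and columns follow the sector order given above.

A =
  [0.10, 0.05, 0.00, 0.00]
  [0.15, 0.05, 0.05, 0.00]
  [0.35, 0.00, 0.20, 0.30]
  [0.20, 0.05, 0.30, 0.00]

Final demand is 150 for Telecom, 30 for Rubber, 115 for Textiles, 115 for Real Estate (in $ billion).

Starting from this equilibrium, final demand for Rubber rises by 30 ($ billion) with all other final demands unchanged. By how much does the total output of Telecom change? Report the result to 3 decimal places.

I − A =
  [   0.90    -0.05     0.00     0.00]
  [  -0.15     0.95    -0.05     0.00]
  [  -0.35     0.00     0.80    -0.30]
  [  -0.20    -0.05    -0.30     1.00]
Compute the cofactors C_ij = (−1)^(i+j)·(3×3 minor ij) of I−A; the adjugate is their transpose:
adj(I−A) = Cᵀ =
  [ 0.673750   0.035500   0.002500   0.000750]
  [ 0.127000   0.639000   0.045000   0.013500]
  [ 0.391750   0.034000   0.847500   0.254250]
  [ 0.258625   0.049250   0.257000   0.677125]
det(I−A) = Σ_j (I−A)_1j·C_1j = (0.90)(0.673750) + (-0.05)(0.127000) + (0.00)(0.391750) + (0.00)(0.258625) = 0.600025
(I − A)⁻¹ = adj(I−A) / det(I−A) ≈
  [   1.1229     0.0592     0.0042     0.0012]
  [   0.2117     1.0650     0.0750     0.0225]
  [   0.6529     0.0567     1.4124     0.4237]
  [   0.4310     0.0821     0.4283     1.1285]
Δx = (I − A)⁻¹ Δd with Δd having +30 in the Rubber component and 0 elsewhere.
So Δx_1 = L_12 · (+30), where L_12 = adj(I−A)_12 / det(I−A) = 0.035500 / 0.600025.
Δx_1 = 0.035500 × (+30) / 0.600025 = 1.065 / 0.600025 ≈ 1.775.

Δx_1 = 1.775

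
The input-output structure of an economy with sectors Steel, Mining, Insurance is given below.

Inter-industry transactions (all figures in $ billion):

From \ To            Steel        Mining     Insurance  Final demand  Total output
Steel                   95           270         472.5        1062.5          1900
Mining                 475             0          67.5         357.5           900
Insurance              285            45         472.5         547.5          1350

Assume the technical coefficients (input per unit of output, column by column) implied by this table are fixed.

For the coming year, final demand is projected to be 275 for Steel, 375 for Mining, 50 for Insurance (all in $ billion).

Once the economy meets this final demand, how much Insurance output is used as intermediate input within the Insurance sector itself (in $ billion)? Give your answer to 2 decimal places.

Technical coefficients a_ij = z_ij / X_j:
  a_11 = 95/1900 = 0.05, a_21 = 475/1900 = 0.25, a_31 = 285/1900 = 0.15
  a_12 = 270/900 = 0.30, a_22 = 0/900 = 0.00, a_32 = 45/900 = 0.05
  a_13 = 472.5/1350 = 0.35, a_23 = 67.5/1350 = 0.05, a_33 = 472.5/1350 = 0.35
I − A =
  [   0.95    -0.30    -0.35]
  [  -0.25     1.00    -0.05]
  [  -0.15    -0.05     0.65]
Cofactors of I−A, C_ij = (−1)^(i+j)·(minor ij) (rows/columns in the sector order above):
  C_11 = (1.00)(0.65) − (-0.05)(-0.05) = 0.6475
  C_12 = −[(-0.25)(0.65) − (-0.05)(-0.15)] = 0.1700
  C_13 = (-0.25)(-0.05) − (1.00)(-0.15) = 0.1625
  C_21 = −[(-0.30)(0.65) − (-0.35)(-0.05)] = 0.2125
  C_22 = (0.95)(0.65) − (-0.35)(-0.15) = 0.5650
  C_23 = −[(0.95)(-0.05) − (-0.30)(-0.15)] = 0.0925
  C_31 = (-0.30)(-0.05) − (-0.35)(1.00) = 0.3650
  C_32 = −[(0.95)(-0.05) − (-0.35)(-0.25)] = 0.1350
  C_33 = (0.95)(1.00) − (-0.30)(-0.25) = 0.8750
det(I−A) = Σ_j (I−A)_1j·C_1j = (0.95)(0.6475) + (-0.30)(0.1700) + (-0.35)(0.1625) = 0.50725
adj(I−A) = Cᵀ =
  [ 0.6475   0.2125   0.3650]
  [ 0.1700   0.5650   0.1350]
  [ 0.1625   0.0925   0.8750]
(I − A)⁻¹ = adj(I−A) / det(I−A) ≈
  [   1.2765     0.4189     0.7196]
  [   0.3351     1.1138     0.2661]
  [   0.3204     0.1824     1.7250]
First solve x = (I − A)⁻¹ d = adj(I−A)·d / det(I−A); in particular x_3 = (0.1625·275 + 0.0925·375 + 0.8750·50) / 0.50725 = 123.125 / 0.50725 ≈ 242.7304.
Intermediate flow from 3 to 3: z_33 = a_33 · x_3 = 0.35 × 123.125 / 0.50725 = 43.09375 / 0.50725 ≈ 84.96.

z_33 = 84.96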